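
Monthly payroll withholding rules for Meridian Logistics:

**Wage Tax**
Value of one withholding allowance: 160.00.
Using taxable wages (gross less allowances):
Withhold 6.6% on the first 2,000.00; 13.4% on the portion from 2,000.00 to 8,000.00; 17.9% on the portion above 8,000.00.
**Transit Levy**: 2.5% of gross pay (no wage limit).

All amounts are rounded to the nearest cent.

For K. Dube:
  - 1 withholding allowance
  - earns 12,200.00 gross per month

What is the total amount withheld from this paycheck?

1,964.16

Wage Tax: taxable = 12,200.00 − 1×160.00 = 12,040.00
  936.00 + 17.9% × (12,040.00 − 8,000.00) = 936.00 + 17.9% × 4,040.00 = 1,659.16
Transit Levy: 2.5% × 12,200.00 = 305.00
Total: 1,659.16 + 305.00 = 1,964.16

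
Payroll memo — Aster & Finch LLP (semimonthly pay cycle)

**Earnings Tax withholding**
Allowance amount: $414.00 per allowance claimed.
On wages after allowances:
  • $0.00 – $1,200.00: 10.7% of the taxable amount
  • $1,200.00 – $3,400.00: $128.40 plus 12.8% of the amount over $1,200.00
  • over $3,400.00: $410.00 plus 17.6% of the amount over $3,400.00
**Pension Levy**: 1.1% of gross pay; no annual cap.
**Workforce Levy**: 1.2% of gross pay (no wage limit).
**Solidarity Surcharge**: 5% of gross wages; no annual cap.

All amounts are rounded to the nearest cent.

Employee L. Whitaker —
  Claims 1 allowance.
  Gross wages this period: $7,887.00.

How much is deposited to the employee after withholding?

$6,184.40

Earnings Tax: taxable = $7,887.00 − 1×$414.00 = $7,473.00
  $410.00 + 17.6% × ($7,473.00 − $3,400.00) = $410.00 + 17.6% × $4,073.00 = $1,126.85
Pension Levy: 1.1% × $7,887.00 = $86.76
Workforce Levy: 1.2% × $7,887.00 = $94.64
Solidarity Surcharge: 5% × $7,887.00 = $394.35
Total withheld: $1,126.85 + $86.76 + $94.64 + $394.35 = $1,702.60
Net pay: $7,887.00 − $1,702.60 = $6,184.40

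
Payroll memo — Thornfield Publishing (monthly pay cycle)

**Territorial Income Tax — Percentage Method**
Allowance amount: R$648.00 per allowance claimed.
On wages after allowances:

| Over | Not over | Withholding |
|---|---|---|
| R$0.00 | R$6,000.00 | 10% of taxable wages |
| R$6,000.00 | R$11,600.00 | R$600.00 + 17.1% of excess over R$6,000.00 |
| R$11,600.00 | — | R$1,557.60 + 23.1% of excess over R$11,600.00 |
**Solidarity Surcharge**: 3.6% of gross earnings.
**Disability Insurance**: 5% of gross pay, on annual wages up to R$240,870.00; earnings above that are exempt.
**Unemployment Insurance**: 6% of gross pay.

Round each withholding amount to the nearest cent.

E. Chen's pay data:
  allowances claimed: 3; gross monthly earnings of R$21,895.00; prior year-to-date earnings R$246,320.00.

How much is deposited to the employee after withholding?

R$16,306.40

Territorial Income Tax: taxable = R$21,895.00 − 3×R$648.00 = R$19,951.00
  R$1,557.60 + 23.1% × (R$19,951.00 − R$11,600.00) = R$1,557.60 + 23.1% × R$8,351.00 = R$3,486.68
Solidarity Surcharge: 3.6% × R$21,895.00 = R$788.22
Disability Insurance: YTD R$246,320.00 ≥ cap R$240,870.00 → R$0.00
Unemployment Insurance: 6% × R$21,895.00 = R$1,313.70
Total withheld: R$3,486.68 + R$788.22 + R$0.00 + R$1,313.70 = R$5,588.60
Net pay: R$21,895.00 − R$5,588.60 = R$16,306.40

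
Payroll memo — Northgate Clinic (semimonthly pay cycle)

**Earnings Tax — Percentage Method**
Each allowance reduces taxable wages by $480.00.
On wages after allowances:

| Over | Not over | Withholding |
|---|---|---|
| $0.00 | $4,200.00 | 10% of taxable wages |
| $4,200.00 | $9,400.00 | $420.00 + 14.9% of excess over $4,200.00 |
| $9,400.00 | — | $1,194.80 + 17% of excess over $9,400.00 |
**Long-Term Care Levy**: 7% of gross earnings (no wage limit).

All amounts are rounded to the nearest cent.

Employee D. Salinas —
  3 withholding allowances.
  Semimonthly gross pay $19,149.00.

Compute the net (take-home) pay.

Earnings Tax: taxable = $19,149.00 − 3×$480.00 = $17,709.00
  $1,194.80 + 17% × ($17,709.00 − $9,400.00) = $1,194.80 + 17% × $8,309.00 = $2,607.33
Long-Term Care Levy: 7% × $19,149.00 = $1,340.43
Total withheld: $2,607.33 + $1,340.43 = $3,947.76
Net pay: $19,149.00 − $3,947.76 = $15,201.24

$15,201.24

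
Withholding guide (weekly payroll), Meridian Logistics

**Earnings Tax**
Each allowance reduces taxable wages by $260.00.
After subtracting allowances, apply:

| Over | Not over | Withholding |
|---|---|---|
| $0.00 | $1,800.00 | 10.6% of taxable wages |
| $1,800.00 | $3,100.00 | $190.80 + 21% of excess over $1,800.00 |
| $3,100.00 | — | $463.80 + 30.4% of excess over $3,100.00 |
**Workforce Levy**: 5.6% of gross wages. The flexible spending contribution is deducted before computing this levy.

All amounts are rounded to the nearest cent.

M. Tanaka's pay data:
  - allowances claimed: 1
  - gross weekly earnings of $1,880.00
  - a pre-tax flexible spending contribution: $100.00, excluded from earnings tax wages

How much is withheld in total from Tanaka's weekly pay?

Earnings Tax: taxable = $1,880.00 − $100.00 − 1×$260.00 = $1,520.00
  10.6% × $1,520.00 = $161.12
Workforce Levy: 5.6% × $1,780.00 = $99.68
Total: $161.12 + $99.68 = $260.80

$260.80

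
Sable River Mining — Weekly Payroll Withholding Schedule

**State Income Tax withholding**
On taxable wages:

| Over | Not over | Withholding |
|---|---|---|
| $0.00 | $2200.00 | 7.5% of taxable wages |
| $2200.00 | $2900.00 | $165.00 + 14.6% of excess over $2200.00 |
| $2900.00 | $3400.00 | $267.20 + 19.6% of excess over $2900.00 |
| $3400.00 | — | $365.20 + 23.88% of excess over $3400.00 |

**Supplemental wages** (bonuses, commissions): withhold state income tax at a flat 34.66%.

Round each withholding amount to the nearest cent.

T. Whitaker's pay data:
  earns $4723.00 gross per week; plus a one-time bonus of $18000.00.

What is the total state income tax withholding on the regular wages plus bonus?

State Income Tax: taxable = $4723.00
  $365.20 + 23.88% × ($4723.00 − $3400.00) = $365.20 + 23.88% × $1323.00 = $681.13
Supplemental (34.66% flat on bonus): 34.66% × $18000.00 = $6238.80
Total state income tax: $681.13 + $6238.80 = $6919.93

$6919.93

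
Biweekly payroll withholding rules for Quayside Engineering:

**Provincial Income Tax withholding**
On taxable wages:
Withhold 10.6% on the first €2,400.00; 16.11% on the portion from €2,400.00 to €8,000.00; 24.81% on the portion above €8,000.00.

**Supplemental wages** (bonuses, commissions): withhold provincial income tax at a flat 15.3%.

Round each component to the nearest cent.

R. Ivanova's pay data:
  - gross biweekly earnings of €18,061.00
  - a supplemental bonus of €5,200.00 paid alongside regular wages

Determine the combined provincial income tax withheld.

€4,448.29

Provincial Income Tax: taxable = €18,061.00
  €1,156.56 + 24.81% × (€18,061.00 − €8,000.00) = €1,156.56 + 24.81% × €10,061.00 = €3,652.69
Supplemental (15.3% flat on bonus): 15.3% × €5,200.00 = €795.60
Total provincial income tax: €3,652.69 + €795.60 = €4,448.29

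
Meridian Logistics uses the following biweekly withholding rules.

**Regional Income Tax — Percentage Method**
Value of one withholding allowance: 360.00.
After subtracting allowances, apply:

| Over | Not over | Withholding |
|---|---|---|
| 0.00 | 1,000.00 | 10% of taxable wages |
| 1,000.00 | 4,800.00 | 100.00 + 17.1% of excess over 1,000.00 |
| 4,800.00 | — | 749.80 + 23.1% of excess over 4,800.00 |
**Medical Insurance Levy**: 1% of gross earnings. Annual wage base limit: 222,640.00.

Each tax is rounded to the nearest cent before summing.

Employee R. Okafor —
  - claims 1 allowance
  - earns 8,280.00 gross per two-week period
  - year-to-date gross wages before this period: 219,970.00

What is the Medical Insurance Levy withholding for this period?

26.70

Medical Insurance Levy: cap 222,640.00 − YTD 219,970.00 = 2,670.00 subject; 1% × 2,670.00 = 26.70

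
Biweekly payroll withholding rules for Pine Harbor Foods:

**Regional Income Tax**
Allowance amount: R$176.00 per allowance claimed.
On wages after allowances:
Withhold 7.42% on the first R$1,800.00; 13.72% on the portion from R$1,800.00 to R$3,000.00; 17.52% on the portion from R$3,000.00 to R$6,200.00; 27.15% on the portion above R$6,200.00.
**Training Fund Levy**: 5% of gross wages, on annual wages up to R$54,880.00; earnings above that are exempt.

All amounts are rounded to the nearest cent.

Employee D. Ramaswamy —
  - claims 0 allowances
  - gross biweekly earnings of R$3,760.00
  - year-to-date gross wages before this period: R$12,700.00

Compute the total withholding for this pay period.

Regional Income Tax: taxable = R$3,760.00
  R$298.20 + 17.52% × (R$3,760.00 − R$3,000.00) = R$298.20 + 17.52% × R$760.00 = R$431.35
Training Fund Levy: 5% × R$3,760.00 = R$188.00
Total: R$431.35 + R$188.00 = R$619.35

R$619.35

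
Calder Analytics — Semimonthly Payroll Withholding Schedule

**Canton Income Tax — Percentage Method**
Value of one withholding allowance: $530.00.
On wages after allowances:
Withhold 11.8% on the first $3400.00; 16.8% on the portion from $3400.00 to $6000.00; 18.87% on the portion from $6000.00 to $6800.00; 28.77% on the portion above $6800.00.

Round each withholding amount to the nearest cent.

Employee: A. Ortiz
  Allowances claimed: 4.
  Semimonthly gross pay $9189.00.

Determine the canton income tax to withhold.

$1066.35

Canton Income Tax: taxable = $9189.00 − 4×$530.00 = $7069.00
  $988.96 + 28.77% × ($7069.00 − $6800.00) = $988.96 + 28.77% × $269.00 = $1066.35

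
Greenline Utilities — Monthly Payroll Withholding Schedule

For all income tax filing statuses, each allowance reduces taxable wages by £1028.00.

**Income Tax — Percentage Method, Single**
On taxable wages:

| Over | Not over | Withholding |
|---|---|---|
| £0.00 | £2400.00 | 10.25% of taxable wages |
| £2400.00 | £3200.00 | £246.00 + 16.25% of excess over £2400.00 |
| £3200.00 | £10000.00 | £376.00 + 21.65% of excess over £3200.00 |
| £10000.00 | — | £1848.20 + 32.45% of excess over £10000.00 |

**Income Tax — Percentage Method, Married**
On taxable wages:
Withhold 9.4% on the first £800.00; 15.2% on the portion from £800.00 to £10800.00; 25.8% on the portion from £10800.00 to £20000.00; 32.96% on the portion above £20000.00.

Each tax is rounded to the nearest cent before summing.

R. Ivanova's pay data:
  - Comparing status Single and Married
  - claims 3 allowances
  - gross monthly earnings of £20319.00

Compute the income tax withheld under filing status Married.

£3255.43

Income Tax (Married): taxable = £20319.00 − 3×£1028.00 = £17235.00
  £1595.20 + 25.8% × (£17235.00 − £10800.00) = £1595.20 + 25.8% × £6435.00 = £3255.43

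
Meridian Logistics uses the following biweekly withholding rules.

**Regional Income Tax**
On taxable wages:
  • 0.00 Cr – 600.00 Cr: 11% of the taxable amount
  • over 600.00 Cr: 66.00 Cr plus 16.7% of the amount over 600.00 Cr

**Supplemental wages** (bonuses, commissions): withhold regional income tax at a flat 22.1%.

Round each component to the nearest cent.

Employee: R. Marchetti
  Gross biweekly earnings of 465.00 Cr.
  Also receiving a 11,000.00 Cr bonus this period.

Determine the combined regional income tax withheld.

Regional Income Tax: taxable = 465.00 Cr
  11% × 465.00 Cr = 51.15 Cr
Supplemental (22.1% flat on bonus): 22.1% × 11,000.00 Cr = 2,431.00 Cr
Total regional income tax: 51.15 Cr + 2,431.00 Cr = 2,482.15 Cr

2,482.15 Cr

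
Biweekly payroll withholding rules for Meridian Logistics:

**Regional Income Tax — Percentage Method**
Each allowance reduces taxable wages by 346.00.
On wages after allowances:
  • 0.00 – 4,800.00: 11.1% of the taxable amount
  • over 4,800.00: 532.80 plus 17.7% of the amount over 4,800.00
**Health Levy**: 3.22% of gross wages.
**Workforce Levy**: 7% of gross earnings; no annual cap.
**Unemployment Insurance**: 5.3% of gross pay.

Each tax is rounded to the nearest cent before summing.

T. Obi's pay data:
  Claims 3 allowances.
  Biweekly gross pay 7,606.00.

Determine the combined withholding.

2,026.19

Regional Income Tax: taxable = 7,606.00 − 3×346.00 = 6,568.00
  532.80 + 17.7% × (6,568.00 − 4,800.00) = 532.80 + 17.7% × 1,768.00 = 845.74
Health Levy: 3.22% × 7,606.00 = 244.91
Workforce Levy: 7% × 7,606.00 = 532.42
Unemployment Insurance: 5.3% × 7,606.00 = 403.12
Total: 845.74 + 244.91 + 532.42 + 403.12 = 2,026.19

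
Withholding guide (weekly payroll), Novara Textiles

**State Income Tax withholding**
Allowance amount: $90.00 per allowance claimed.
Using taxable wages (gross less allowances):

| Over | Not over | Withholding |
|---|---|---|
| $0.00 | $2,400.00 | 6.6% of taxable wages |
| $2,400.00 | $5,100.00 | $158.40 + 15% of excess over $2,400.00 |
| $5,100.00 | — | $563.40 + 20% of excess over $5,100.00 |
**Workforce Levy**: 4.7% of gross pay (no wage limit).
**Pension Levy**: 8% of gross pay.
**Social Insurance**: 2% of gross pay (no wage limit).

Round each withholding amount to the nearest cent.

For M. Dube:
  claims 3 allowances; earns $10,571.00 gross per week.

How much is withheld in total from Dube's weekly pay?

State Income Tax: taxable = $10,571.00 − 3×$90.00 = $10,301.00
  $563.40 + 20% × ($10,301.00 − $5,100.00) = $563.40 + 20% × $5,201.00 = $1,603.60
Workforce Levy: 4.7% × $10,571.00 = $496.84
Pension Levy: 8% × $10,571.00 = $845.68
Social Insurance: 2% × $10,571.00 = $211.42
Total: $1,603.60 + $496.84 + $845.68 + $211.42 = $3,157.54

$3,157.54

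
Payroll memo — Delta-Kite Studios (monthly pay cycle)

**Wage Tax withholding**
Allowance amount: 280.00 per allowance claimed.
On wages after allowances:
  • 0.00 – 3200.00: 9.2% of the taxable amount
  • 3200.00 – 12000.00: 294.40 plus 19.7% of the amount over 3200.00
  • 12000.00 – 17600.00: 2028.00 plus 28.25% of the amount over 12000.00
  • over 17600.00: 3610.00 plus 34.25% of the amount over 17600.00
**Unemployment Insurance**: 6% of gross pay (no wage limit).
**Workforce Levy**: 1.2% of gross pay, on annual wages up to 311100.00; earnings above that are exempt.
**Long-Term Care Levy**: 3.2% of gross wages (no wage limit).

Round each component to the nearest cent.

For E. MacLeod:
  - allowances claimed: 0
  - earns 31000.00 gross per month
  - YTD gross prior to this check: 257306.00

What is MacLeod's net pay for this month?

19576.50

Wage Tax: taxable = 31000.00
  3610.00 + 34.25% × (31000.00 − 17600.00) = 3610.00 + 34.25% × 13400.00 = 8199.50
Unemployment Insurance: 6% × 31000.00 = 1860.00
Workforce Levy: 1.2% × 31000.00 = 372.00
Long-Term Care Levy: 3.2% × 31000.00 = 992.00
Total withheld: 8199.50 + 1860.00 + 372.00 + 992.00 = 11423.50
Net pay: 31000.00 − 11423.50 = 19576.50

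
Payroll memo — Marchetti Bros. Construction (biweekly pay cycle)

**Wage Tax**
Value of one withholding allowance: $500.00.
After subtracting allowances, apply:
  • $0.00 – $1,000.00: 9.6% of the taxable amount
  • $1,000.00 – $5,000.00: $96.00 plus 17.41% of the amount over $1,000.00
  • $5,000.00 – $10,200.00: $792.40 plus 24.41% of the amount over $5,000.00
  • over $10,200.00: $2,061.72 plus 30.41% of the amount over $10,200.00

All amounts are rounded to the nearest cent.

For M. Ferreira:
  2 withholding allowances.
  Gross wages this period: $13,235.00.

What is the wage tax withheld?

$2,680.56

Wage Tax: taxable = $13,235.00 − 2×$500.00 = $12,235.00
  $2,061.72 + 30.41% × ($12,235.00 − $10,200.00) = $2,061.72 + 30.41% × $2,035.00 = $2,680.56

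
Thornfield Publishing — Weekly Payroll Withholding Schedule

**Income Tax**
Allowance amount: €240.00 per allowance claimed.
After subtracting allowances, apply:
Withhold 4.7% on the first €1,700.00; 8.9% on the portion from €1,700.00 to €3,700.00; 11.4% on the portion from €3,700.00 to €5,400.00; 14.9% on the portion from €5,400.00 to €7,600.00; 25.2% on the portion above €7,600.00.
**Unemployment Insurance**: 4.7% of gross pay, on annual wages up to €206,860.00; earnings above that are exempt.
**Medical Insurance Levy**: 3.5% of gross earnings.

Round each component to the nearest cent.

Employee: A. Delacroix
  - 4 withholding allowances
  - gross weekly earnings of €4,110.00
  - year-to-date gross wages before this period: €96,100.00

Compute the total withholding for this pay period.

€545.97

Income Tax: taxable = €4,110.00 − 4×€240.00 = €3,150.00
  €79.90 + 8.9% × (€3,150.00 − €1,700.00) = €79.90 + 8.9% × €1,450.00 = €208.95
Unemployment Insurance: 4.7% × €4,110.00 = €193.17
Medical Insurance Levy: 3.5% × €4,110.00 = €143.85
Total: €208.95 + €193.17 + €143.85 = €545.97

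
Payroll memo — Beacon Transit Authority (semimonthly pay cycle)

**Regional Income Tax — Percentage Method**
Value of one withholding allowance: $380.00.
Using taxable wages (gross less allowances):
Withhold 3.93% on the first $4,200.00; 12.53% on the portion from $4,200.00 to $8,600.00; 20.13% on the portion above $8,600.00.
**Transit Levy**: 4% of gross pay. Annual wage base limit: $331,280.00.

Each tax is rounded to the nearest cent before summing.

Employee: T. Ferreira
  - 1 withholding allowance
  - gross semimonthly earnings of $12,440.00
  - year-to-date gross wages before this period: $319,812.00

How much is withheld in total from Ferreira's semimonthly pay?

Regional Income Tax: taxable = $12,440.00 − 1×$380.00 = $12,060.00
  $716.38 + 20.13% × ($12,060.00 − $8,600.00) = $716.38 + 20.13% × $3,460.00 = $1,412.88
Transit Levy: cap $331,280.00 − YTD $319,812.00 = $11,468.00 subject; 4% × $11,468.00 = $458.72
Total: $1,412.88 + $458.72 = $1,871.60

$1,871.60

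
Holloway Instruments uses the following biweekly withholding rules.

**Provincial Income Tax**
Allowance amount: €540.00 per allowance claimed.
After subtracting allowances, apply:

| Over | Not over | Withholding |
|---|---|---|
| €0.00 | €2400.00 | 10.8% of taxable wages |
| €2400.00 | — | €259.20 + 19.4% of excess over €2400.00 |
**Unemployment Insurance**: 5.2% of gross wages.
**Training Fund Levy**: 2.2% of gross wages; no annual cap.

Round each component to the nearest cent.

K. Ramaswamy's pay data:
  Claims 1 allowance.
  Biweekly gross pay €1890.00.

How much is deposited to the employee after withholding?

Provincial Income Tax: taxable = €1890.00 − 1×€540.00 = €1350.00
  10.8% × €1350.00 = €145.80
Unemployment Insurance: 5.2% × €1890.00 = €98.28
Training Fund Levy: 2.2% × €1890.00 = €41.58
Total withheld: €145.80 + €98.28 + €41.58 = €285.66
Net pay: €1890.00 − €285.66 = €1604.34

€1604.34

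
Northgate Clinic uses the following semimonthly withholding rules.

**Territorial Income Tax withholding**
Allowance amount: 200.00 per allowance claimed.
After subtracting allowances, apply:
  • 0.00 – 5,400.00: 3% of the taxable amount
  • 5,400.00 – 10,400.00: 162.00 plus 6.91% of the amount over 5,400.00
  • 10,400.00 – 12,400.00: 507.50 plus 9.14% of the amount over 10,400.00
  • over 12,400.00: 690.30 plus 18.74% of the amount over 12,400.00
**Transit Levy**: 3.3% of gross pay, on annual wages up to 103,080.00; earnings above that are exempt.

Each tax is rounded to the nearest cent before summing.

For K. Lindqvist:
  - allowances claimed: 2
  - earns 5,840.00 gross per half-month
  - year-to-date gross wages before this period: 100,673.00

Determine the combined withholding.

Territorial Income Tax: taxable = 5,840.00 − 2×200.00 = 5,440.00
  162.00 + 6.91% × (5,440.00 − 5,400.00) = 162.00 + 6.91% × 40.00 = 164.76
Transit Levy: cap 103,080.00 − YTD 100,673.00 = 2,407.00 subject; 3.3% × 2,407.00 = 79.43
Total: 164.76 + 79.43 = 244.19

244.19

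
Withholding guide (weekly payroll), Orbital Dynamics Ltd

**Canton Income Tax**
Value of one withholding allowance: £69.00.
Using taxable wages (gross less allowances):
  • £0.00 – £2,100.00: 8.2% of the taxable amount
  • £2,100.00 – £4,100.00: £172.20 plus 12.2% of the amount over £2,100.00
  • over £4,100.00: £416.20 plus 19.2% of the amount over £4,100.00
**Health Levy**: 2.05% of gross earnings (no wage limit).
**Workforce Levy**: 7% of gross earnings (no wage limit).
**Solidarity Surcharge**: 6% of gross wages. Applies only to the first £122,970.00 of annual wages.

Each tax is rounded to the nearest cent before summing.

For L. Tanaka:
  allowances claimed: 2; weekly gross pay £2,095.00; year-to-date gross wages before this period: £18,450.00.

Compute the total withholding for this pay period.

£475.77

Canton Income Tax: taxable = £2,095.00 − 2×£69.00 = £1,957.00
  8.2% × £1,957.00 = £160.47
Health Levy: 2.05% × £2,095.00 = £42.95
Workforce Levy: 7% × £2,095.00 = £146.65
Solidarity Surcharge: 6% × £2,095.00 = £125.70
Total: £160.47 + £42.95 + £146.65 + £125.70 = £475.77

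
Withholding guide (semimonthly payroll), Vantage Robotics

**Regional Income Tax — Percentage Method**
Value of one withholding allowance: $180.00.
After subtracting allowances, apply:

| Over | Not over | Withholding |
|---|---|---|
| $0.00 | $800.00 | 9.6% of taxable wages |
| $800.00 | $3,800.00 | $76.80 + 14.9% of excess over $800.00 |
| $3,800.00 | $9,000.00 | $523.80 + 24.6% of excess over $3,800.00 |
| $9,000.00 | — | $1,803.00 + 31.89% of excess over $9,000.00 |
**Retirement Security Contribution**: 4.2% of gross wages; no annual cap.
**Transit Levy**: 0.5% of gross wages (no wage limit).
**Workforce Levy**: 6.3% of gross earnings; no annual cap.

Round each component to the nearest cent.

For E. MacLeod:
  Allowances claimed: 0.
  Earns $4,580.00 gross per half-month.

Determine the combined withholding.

$1,219.48

Regional Income Tax: taxable = $4,580.00
  $523.80 + 24.6% × ($4,580.00 − $3,800.00) = $523.80 + 24.6% × $780.00 = $715.68
Retirement Security Contribution: 4.2% × $4,580.00 = $192.36
Transit Levy: 0.5% × $4,580.00 = $22.90
Workforce Levy: 6.3% × $4,580.00 = $288.54
Total: $715.68 + $192.36 + $22.90 + $288.54 = $1,219.48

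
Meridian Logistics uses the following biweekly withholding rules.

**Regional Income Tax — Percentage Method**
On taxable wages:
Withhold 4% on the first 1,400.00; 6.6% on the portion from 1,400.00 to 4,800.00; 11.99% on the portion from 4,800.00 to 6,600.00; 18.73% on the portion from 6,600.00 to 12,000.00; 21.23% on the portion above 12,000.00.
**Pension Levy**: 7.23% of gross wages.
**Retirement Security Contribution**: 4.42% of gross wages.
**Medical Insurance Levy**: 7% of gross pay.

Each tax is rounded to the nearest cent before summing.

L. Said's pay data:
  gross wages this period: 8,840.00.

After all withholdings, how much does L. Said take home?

Regional Income Tax: taxable = 8,840.00
  496.22 + 18.73% × (8,840.00 − 6,600.00) = 496.22 + 18.73% × 2,240.00 = 915.77
Pension Levy: 7.23% × 8,840.00 = 639.13
Retirement Security Contribution: 4.42% × 8,840.00 = 390.73
Medical Insurance Levy: 7% × 8,840.00 = 618.80
Total withheld: 915.77 + 639.13 + 390.73 + 618.80 = 2,564.43
Net pay: 8,840.00 − 2,564.43 = 6,275.57

6,275.57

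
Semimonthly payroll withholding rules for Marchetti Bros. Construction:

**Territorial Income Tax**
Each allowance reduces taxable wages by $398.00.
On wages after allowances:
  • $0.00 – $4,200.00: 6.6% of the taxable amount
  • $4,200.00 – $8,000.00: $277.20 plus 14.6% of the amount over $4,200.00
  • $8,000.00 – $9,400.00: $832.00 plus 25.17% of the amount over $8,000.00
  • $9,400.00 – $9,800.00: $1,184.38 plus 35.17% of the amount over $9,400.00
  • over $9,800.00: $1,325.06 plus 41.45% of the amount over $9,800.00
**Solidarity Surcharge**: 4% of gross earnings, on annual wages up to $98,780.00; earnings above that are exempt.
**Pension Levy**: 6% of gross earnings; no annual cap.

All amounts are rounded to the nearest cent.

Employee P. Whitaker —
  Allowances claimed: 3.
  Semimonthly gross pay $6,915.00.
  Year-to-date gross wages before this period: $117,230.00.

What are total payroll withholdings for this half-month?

$914.17

Territorial Income Tax: taxable = $6,915.00 − 3×$398.00 = $5,721.00
  $277.20 + 14.6% × ($5,721.00 − $4,200.00) = $277.20 + 14.6% × $1,521.00 = $499.27
Solidarity Surcharge: YTD $117,230.00 ≥ cap $98,780.00 → $0.00
Pension Levy: 6% × $6,915.00 = $414.90
Total: $499.27 + $0.00 + $414.90 = $914.17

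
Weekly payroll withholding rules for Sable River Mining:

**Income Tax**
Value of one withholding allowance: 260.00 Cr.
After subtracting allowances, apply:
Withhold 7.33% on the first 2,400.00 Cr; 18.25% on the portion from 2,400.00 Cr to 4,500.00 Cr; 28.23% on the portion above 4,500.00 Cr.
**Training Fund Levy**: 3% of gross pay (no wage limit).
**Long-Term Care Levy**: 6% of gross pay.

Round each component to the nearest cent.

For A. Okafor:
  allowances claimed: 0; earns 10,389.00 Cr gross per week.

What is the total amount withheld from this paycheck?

Income Tax: taxable = 10,389.00 Cr
  559.17 Cr + 28.23% × (10,389.00 Cr − 4,500.00 Cr) = 559.17 Cr + 28.23% × 5,889.00 Cr = 2,221.63 Cr
Training Fund Levy: 3% × 10,389.00 Cr = 311.67 Cr
Long-Term Care Levy: 6% × 10,389.00 Cr = 623.34 Cr
Total: 2,221.63 Cr + 311.67 Cr + 623.34 Cr = 3,156.64 Cr

3,156.64 Cr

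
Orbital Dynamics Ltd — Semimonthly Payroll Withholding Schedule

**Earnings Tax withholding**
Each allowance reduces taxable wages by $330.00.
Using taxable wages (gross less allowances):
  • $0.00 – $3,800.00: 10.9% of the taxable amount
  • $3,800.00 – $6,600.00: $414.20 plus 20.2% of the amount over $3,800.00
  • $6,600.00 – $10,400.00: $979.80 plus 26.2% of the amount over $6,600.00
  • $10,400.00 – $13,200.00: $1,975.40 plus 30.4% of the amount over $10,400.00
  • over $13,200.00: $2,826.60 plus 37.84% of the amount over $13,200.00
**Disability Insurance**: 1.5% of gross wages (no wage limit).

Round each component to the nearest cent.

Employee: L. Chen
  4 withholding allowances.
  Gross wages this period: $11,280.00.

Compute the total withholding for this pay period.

$2,029.32

Earnings Tax: taxable = $11,280.00 − 4×$330.00 = $9,960.00
  $979.80 + 26.2% × ($9,960.00 − $6,600.00) = $979.80 + 26.2% × $3,360.00 = $1,860.12
Disability Insurance: 1.5% × $11,280.00 = $169.20
Total: $1,860.12 + $169.20 = $2,029.32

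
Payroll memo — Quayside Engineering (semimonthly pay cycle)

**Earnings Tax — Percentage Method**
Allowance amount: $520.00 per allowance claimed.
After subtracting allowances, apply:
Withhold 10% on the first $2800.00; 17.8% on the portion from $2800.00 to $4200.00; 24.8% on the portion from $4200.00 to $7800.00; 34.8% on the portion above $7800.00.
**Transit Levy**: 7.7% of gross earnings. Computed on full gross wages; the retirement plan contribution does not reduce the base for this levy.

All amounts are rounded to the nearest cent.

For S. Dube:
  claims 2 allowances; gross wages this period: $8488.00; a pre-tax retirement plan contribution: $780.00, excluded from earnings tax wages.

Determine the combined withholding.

$1794.84

Earnings Tax: taxable = $8488.00 − $780.00 − 2×$520.00 = $6668.00
  $529.20 + 24.8% × ($6668.00 − $4200.00) = $529.20 + 24.8% × $2468.00 = $1141.26
Transit Levy: 7.7% × $8488.00 = $653.58
Total: $1141.26 + $653.58 = $1794.84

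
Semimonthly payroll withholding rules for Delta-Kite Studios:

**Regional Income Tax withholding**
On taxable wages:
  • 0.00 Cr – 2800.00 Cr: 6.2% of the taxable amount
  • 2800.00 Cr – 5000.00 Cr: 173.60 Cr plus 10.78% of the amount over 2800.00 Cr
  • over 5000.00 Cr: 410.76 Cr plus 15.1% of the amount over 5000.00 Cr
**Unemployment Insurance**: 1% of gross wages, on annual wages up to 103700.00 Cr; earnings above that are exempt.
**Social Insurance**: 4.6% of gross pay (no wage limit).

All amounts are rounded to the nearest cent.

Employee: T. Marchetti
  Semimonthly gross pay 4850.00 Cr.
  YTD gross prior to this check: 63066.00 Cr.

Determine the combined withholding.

Regional Income Tax: taxable = 4850.00 Cr
  173.60 Cr + 10.78% × (4850.00 Cr − 2800.00 Cr) = 173.60 Cr + 10.78% × 2050.00 Cr = 394.59 Cr
Unemployment Insurance: 1% × 4850.00 Cr = 48.50 Cr
Social Insurance: 4.6% × 4850.00 Cr = 223.10 Cr
Total: 394.59 Cr + 48.50 Cr + 223.10 Cr = 666.19 Cr

666.19 Cr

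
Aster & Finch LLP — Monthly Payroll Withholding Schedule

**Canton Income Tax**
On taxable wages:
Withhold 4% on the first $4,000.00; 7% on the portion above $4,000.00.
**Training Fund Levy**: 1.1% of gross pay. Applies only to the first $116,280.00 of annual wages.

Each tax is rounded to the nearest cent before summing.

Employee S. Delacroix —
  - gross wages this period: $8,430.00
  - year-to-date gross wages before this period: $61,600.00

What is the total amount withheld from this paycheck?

Canton Income Tax: taxable = $8,430.00
  $160.00 + 7% × ($8,430.00 − $4,000.00) = $160.00 + 7% × $4,430.00 = $470.10
Training Fund Levy: 1.1% × $8,430.00 = $92.73
Total: $470.10 + $92.73 = $562.83

$562.83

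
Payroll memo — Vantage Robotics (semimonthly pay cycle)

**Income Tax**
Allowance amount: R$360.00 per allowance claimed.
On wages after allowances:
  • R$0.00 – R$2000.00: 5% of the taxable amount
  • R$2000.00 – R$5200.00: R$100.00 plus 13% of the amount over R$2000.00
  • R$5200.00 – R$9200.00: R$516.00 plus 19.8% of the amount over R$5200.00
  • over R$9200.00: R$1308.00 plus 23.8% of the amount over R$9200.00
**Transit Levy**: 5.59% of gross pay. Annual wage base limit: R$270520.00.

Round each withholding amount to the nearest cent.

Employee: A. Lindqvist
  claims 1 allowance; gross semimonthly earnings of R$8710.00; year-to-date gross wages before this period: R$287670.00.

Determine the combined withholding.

Income Tax: taxable = R$8710.00 − 1×R$360.00 = R$8350.00
  R$516.00 + 19.8% × (R$8350.00 − R$5200.00) = R$516.00 + 19.8% × R$3150.00 = R$1139.70
Transit Levy: YTD R$287670.00 ≥ cap R$270520.00 → R$0.00
Total: R$1139.70 + R$0.00 = R$1139.70

R$1139.70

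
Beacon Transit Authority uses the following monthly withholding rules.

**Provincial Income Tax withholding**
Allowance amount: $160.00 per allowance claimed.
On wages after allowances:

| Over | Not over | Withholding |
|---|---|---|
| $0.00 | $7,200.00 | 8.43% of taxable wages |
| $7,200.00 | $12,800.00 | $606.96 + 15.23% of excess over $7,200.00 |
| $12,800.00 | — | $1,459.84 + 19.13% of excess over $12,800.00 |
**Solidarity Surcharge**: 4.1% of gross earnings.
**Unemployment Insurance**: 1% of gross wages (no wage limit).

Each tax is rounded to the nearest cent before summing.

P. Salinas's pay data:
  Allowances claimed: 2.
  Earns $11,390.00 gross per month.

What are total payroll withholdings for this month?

$1,777.25

Provincial Income Tax: taxable = $11,390.00 − 2×$160.00 = $11,070.00
  $606.96 + 15.23% × ($11,070.00 − $7,200.00) = $606.96 + 15.23% × $3,870.00 = $1,196.36
Solidarity Surcharge: 4.1% × $11,390.00 = $466.99
Unemployment Insurance: 1% × $11,390.00 = $113.90
Total: $1,196.36 + $466.99 + $113.90 = $1,777.25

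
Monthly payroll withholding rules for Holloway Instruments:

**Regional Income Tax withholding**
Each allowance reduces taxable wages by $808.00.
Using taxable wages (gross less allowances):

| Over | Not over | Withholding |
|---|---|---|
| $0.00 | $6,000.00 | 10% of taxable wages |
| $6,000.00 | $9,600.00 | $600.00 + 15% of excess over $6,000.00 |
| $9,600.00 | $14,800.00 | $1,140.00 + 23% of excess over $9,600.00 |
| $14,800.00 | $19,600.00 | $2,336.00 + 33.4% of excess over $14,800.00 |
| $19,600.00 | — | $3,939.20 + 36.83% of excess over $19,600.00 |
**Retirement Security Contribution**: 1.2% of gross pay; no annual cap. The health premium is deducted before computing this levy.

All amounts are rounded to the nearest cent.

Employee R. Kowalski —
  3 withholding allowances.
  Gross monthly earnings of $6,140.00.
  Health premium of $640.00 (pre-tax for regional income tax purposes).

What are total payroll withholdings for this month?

Regional Income Tax: taxable = $6,140.00 − $640.00 − 3×$808.00 = $3,076.00
  10% × $3,076.00 = $307.60
Retirement Security Contribution: 1.2% × $5,500.00 = $66.00
Total: $307.60 + $66.00 = $373.60

$373.60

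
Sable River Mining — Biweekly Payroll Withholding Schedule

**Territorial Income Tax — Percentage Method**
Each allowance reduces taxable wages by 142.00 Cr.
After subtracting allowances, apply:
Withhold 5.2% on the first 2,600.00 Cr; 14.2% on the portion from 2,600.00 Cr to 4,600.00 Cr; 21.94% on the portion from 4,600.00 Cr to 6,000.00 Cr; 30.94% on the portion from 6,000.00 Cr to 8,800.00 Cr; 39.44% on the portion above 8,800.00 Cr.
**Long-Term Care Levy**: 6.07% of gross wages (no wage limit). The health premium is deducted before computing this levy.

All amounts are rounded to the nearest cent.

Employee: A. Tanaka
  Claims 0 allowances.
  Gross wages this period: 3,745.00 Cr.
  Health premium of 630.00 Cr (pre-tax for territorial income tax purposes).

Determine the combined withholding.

Territorial Income Tax: taxable = 3,745.00 Cr − 630.00 Cr = 3,115.00 Cr
  135.20 Cr + 14.2% × (3,115.00 Cr − 2,600.00 Cr) = 135.20 Cr + 14.2% × 515.00 Cr = 208.33 Cr
Long-Term Care Levy: 6.07% × 3,115.00 Cr = 189.08 Cr
Total: 208.33 Cr + 189.08 Cr = 397.41 Cr

397.41 Cr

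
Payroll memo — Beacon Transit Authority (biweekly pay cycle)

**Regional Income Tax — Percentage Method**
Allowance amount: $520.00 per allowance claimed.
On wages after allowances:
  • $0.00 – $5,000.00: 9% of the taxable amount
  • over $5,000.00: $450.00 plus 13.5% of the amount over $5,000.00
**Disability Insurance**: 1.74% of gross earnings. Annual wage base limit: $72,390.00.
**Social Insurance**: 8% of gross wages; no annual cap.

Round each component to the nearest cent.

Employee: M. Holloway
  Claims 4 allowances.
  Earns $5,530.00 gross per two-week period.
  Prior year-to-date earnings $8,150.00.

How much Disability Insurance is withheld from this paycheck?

Disability Insurance: 1.74% × $5,530.00 = $96.22

$96.22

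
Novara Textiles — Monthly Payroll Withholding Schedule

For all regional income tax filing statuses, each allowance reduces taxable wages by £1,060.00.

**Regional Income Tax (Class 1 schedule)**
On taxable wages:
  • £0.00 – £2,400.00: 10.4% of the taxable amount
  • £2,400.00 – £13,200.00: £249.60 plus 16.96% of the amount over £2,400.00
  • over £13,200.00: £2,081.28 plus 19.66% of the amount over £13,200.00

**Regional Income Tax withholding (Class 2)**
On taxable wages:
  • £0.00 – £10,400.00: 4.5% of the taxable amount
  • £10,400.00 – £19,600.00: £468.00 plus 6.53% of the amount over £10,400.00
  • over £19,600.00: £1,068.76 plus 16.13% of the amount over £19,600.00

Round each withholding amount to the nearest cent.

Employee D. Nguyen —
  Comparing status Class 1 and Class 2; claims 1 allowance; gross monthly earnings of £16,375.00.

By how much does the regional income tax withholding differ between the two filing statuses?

£1,708.14

Regional Income Tax (Class 1): taxable = £16,375.00 − 1×£1,060.00 = £15,315.00
  £2,081.28 + 19.66% × (£15,315.00 − £13,200.00) = £2,081.28 + 19.66% × £2,115.00 = £2,497.09
Regional Income Tax (Class 2): taxable = £16,375.00 − 1×£1,060.00 = £15,315.00
  £468.00 + 6.53% × (£15,315.00 − £10,400.00) = £468.00 + 6.53% × £4,915.00 = £788.95
Difference: |£2,497.09 − £788.95| = £1,708.14 (higher under Class 1)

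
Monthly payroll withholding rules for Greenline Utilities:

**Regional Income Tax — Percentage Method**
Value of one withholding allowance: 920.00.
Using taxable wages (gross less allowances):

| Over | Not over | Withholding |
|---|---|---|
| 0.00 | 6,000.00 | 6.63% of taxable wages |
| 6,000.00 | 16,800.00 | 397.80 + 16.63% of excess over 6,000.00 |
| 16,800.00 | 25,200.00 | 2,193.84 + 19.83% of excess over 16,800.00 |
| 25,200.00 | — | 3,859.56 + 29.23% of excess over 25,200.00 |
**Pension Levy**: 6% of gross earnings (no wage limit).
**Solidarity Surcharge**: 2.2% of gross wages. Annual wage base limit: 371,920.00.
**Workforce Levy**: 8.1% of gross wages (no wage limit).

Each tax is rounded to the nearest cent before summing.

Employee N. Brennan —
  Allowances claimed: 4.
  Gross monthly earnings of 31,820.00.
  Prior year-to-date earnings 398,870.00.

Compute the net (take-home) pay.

22,614.46

Regional Income Tax: taxable = 31,820.00 − 4×920.00 = 28,140.00
  3,859.56 + 29.23% × (28,140.00 − 25,200.00) = 3,859.56 + 29.23% × 2,940.00 = 4,718.92
Pension Levy: 6% × 31,820.00 = 1,909.20
Solidarity Surcharge: YTD 398,870.00 ≥ cap 371,920.00 → 0.00
Workforce Levy: 8.1% × 31,820.00 = 2,577.42
Total withheld: 4,718.92 + 1,909.20 + 0.00 + 2,577.42 = 9,205.54
Net pay: 31,820.00 − 9,205.54 = 22,614.46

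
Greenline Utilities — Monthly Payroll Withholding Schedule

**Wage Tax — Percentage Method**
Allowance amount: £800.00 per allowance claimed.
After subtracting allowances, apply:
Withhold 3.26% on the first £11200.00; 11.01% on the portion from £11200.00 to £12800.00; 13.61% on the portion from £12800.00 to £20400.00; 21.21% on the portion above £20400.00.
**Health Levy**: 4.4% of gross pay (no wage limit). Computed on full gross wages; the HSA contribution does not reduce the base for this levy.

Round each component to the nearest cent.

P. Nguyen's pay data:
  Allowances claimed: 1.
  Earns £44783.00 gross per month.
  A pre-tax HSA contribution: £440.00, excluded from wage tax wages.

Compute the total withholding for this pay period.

Wage Tax: taxable = £44783.00 − £440.00 − 1×£800.00 = £43543.00
  £1575.64 + 21.21% × (£43543.00 − £20400.00) = £1575.64 + 21.21% × £23143.00 = £6484.27
Health Levy: 4.4% × £44783.00 = £1970.45
Total: £6484.27 + £1970.45 = £8454.72

£8454.72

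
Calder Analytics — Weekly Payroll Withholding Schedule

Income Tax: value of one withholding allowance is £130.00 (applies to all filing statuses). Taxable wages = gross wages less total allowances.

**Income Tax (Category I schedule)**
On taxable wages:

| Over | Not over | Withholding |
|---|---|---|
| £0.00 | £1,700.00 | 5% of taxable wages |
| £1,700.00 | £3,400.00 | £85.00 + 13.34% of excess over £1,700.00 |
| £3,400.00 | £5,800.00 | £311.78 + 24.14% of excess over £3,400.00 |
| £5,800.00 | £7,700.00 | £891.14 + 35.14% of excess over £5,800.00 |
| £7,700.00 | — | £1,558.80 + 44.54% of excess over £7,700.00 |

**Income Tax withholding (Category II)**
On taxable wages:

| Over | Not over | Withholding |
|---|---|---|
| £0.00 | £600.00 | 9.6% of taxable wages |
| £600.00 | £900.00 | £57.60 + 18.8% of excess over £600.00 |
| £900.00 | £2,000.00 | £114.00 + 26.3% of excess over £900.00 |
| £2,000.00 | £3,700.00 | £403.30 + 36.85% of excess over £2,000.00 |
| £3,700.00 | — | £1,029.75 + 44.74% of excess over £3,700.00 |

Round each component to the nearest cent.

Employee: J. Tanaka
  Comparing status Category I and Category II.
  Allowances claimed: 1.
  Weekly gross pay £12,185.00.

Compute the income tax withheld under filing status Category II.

Income Tax (Category II): taxable = £12,185.00 − 1×£130.00 = £12,055.00
  £1,029.75 + 44.74% × (£12,055.00 − £3,700.00) = £1,029.75 + 44.74% × £8,355.00 = £4,767.78

£4,767.78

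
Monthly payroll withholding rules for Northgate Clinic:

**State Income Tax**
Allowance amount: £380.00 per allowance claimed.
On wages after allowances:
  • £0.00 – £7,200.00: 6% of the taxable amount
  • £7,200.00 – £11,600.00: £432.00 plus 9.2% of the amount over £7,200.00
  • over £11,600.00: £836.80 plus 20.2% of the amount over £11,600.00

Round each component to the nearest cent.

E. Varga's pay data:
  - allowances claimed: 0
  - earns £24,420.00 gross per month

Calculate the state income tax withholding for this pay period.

State Income Tax: taxable = £24,420.00
  £836.80 + 20.2% × (£24,420.00 − £11,600.00) = £836.80 + 20.2% × £12,820.00 = £3,426.44

£3,426.44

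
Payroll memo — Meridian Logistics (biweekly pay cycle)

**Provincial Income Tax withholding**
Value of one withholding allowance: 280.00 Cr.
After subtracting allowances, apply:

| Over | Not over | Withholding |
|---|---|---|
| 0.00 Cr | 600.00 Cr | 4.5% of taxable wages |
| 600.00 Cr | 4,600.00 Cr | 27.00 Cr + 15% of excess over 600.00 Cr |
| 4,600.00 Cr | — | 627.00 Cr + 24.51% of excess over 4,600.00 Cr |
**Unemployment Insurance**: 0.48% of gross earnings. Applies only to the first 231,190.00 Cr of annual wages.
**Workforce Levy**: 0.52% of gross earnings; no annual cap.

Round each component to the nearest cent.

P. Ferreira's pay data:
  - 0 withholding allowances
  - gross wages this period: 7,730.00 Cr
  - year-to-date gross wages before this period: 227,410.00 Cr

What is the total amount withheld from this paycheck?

Provincial Income Tax: taxable = 7,730.00 Cr
  627.00 Cr + 24.51% × (7,730.00 Cr − 4,600.00 Cr) = 627.00 Cr + 24.51% × 3,130.00 Cr = 1,394.16 Cr
Unemployment Insurance: cap 231,190.00 Cr − YTD 227,410.00 Cr = 3,780.00 Cr subject; 0.48% × 3,780.00 Cr = 18.14 Cr
Workforce Levy: 0.52% × 7,730.00 Cr = 40.20 Cr
Total: 1,394.16 Cr + 18.14 Cr + 40.20 Cr = 1,452.50 Cr

1,452.50 Cr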